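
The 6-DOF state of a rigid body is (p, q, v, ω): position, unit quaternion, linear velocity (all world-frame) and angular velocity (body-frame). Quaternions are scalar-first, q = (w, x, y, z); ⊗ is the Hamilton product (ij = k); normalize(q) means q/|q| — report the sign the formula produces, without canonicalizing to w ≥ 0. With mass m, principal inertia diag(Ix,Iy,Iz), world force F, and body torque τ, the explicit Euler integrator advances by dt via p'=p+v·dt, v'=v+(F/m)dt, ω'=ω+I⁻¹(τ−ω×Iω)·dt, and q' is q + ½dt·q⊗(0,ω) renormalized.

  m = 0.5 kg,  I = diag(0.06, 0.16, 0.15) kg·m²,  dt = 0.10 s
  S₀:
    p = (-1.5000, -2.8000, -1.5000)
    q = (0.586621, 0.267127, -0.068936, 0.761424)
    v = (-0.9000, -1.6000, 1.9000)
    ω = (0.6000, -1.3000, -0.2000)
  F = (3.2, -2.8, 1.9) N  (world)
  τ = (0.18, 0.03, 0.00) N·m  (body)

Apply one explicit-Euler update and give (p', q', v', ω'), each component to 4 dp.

gyro term ω×Iω = (-0.0026, 0.0108, -0.0780)
α = I⁻¹(τ − ω×Iω) = (3.0433, 0.1200, 0.5200)
new body rate ω' = (0.9043, -1.2880, -0.1480)
2q̇ = q⊗(0,ω) = (-0.0976082, 1.3556110, -0.2523275, -0.4232277)
q + ½dt·q⊗(0,ω), renormalized = (0.5802, 0.3340, -0.0813, 0.7383)
p + v·dt = (-1.5900, -2.9600, -1.3100)
new velocity v' = (-0.2600, -2.1600, 2.2800)

p' = (-1.5900, -2.9600, -1.3100)
q' = (0.5802, 0.3340, -0.0813, 0.7383)
v' = (-0.2600, -2.1600, 2.2800)
ω' = (0.9043, -1.2880, -0.1480)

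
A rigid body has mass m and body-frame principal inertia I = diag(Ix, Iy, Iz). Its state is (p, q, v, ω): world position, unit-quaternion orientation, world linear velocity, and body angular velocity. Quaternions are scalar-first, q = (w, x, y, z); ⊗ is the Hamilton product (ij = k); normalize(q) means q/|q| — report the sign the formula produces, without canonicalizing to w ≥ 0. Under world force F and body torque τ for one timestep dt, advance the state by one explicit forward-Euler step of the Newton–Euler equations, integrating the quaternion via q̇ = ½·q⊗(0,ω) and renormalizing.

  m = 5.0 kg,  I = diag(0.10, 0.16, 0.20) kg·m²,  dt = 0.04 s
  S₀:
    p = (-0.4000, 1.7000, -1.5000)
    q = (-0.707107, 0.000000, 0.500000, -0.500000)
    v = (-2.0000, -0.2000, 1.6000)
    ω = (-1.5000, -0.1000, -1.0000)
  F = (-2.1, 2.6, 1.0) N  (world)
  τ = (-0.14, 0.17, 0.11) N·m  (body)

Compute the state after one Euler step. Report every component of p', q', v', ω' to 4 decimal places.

p' = p + v·dt = (-0.4800, 1.6920, -1.4360)
new velocity v' = (-2.0168, -0.1792, 1.6080)
α = I⁻¹(τ − ω×Iω) = (-1.4400, 2.0000, 0.5050)
ω + α·dt = (-1.5576, -0.0200, -0.9798)
q⊗(0,ω) = (-0.4500000, 0.5106605, 0.8207107, 1.4571070)
q + ½dt·q⊗(0,ω), renormalized = (-0.7156, 0.0102, 0.5161, -0.4706)

p' = (-0.4800, 1.6920, -1.4360)
q' = (-0.7156, 0.0102, 0.5161, -0.4706)
v' = (-2.0168, -0.1792, 1.6080)
ω' = (-1.5576, -0.0200, -0.9798)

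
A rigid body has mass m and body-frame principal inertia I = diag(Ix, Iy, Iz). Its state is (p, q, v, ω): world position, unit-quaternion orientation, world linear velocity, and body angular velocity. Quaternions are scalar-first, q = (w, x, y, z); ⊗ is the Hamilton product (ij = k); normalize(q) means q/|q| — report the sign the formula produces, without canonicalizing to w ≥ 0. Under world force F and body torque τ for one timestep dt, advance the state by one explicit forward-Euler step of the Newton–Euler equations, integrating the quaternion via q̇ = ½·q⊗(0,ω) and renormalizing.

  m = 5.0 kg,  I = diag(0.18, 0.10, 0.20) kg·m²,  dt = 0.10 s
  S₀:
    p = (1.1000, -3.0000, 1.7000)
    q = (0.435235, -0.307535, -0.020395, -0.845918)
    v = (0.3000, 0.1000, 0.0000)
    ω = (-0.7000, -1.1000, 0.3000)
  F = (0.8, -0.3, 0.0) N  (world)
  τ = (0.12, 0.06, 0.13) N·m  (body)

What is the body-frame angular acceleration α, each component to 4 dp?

ω×(Iω) gyroscopic = (-0.0330, 0.0042, -0.0616)
angular accel α = (0.8500, 0.5580, 0.9580)

α = (0.8500, 0.5580, 0.9580)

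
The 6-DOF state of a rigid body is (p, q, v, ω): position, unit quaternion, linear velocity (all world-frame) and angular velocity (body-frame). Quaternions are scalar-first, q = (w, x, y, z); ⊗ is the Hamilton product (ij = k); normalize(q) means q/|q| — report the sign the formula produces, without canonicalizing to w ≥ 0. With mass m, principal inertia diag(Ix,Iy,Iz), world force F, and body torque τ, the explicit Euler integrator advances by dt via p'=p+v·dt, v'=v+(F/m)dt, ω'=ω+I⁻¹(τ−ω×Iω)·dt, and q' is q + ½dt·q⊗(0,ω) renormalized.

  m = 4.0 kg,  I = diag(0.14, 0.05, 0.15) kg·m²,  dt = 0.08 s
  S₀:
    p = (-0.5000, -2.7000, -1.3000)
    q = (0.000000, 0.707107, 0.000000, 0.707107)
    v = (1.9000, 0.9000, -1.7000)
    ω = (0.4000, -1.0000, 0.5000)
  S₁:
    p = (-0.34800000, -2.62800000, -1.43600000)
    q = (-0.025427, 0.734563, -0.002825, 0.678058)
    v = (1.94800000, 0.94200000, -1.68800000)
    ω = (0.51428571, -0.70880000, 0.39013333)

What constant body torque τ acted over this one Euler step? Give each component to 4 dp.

τ = (0.1500, 0.1800, -0.1700)

rate change Δω = (0.11428571, 0.29120000, -0.10986667)
gyro term ω₀×Iω₀ = (-0.0500, -0.0020, 0.0360)
applied torque τ = (0.1500, 0.1800, -0.1700)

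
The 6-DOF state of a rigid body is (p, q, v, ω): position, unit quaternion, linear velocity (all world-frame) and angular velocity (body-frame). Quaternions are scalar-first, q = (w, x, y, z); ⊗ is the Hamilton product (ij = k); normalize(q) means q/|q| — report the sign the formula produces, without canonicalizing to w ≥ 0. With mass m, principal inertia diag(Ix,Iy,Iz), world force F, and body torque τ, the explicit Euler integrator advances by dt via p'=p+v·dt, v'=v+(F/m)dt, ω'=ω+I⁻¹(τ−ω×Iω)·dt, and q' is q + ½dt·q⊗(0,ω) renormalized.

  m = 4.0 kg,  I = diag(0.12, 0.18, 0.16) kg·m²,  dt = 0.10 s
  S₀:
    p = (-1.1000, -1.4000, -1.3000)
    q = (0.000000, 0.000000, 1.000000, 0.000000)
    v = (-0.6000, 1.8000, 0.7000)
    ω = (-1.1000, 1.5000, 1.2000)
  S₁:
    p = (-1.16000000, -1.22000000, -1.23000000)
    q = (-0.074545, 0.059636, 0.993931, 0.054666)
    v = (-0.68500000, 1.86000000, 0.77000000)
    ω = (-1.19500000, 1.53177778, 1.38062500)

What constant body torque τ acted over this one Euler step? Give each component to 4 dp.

τ = (-0.1500, 0.1100, 0.1900)

Δω = ω₁−ω₀ = (-0.09500000, 0.03177778, 0.18062500)
gyro term ω₀×Iω₀ = (-0.0360, 0.0528, -0.0990)
τ = I·(Δω/dt) + ω₀×(Iω₀) = (-0.1500, 0.1100, 0.1900)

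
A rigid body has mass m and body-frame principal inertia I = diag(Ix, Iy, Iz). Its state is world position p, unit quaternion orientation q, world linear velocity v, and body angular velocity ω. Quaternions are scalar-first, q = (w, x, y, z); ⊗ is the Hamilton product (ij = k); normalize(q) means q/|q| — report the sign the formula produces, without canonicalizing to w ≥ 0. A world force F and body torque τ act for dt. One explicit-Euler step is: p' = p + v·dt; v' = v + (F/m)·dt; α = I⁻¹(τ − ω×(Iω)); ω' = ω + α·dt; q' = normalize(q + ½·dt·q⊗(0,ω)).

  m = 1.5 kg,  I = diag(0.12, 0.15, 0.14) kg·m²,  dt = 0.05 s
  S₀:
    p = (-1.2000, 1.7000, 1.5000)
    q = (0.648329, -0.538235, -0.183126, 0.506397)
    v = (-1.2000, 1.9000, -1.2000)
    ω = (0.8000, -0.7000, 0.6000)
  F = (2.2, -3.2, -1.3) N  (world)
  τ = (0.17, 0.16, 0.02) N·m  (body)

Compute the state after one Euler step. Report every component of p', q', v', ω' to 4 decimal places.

p' = (-1.2600, 1.7950, 1.4400)
q' = (0.6480, -0.5189, -0.1762, 0.5290)
v' = (-1.1267, 1.7933, -1.2433)
ω' = (0.8691, -0.6435, 0.6131)

angular accel α = (1.3817, 1.1307, 0.2629)
ω + α·dt = (0.8691, -0.6435, 0.6131)
q⊗(0,ω) = (-0.0014384, 0.7632655, 0.2742283, 0.9122627)
q + ½dt·q⊗(0,ω), renormalized = (0.6480, -0.5189, -0.1762, 0.5290)
p' = p + v·dt = (-1.2600, 1.7950, 1.4400)
new velocity v' = (-1.1267, 1.7933, -1.2433)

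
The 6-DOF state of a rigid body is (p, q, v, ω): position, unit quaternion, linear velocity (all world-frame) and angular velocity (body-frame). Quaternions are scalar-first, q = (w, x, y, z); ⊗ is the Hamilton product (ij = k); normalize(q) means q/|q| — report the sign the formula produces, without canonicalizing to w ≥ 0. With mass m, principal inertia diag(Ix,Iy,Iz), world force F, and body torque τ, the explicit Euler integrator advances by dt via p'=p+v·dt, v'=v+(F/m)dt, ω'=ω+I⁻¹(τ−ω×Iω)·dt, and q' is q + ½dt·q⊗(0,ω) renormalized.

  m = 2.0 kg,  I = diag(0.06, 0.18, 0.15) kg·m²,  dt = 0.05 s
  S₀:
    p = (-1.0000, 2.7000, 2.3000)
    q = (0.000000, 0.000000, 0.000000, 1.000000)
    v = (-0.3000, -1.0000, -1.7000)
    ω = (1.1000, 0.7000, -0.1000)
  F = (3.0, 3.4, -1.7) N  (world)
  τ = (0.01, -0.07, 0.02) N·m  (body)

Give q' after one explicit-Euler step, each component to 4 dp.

q' = (0.0025, -0.0175, 0.0275, 0.9995)

q⊗(0,ω) = (0.1000000, -0.7000000, 1.1000000, 0.0000000)
q + ½dt·q⊗(0,ω), renormalized = (0.0025, -0.0175, 0.0275, 0.9995)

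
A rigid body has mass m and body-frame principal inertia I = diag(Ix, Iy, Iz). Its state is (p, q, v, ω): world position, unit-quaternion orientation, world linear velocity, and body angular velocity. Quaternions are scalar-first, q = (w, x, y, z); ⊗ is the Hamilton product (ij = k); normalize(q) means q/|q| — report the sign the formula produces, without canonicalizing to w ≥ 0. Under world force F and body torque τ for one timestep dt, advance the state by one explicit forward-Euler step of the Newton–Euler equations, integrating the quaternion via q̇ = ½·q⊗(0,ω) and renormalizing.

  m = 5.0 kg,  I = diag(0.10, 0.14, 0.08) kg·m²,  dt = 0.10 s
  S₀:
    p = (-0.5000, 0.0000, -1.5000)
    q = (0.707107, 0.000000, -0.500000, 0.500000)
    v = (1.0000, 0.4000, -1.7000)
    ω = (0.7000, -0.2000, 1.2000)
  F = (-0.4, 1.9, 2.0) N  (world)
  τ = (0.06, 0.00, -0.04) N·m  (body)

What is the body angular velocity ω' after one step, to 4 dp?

ω' = (0.7456, -0.2120, 1.1570)

precession coupling ω×(Iω) = (0.0144, 0.0168, -0.0056)
α = I⁻¹(τ − ω×Iω) = (0.4560, -0.1200, -0.4300)
ω + α·dt = (0.7456, -0.2120, 1.1570)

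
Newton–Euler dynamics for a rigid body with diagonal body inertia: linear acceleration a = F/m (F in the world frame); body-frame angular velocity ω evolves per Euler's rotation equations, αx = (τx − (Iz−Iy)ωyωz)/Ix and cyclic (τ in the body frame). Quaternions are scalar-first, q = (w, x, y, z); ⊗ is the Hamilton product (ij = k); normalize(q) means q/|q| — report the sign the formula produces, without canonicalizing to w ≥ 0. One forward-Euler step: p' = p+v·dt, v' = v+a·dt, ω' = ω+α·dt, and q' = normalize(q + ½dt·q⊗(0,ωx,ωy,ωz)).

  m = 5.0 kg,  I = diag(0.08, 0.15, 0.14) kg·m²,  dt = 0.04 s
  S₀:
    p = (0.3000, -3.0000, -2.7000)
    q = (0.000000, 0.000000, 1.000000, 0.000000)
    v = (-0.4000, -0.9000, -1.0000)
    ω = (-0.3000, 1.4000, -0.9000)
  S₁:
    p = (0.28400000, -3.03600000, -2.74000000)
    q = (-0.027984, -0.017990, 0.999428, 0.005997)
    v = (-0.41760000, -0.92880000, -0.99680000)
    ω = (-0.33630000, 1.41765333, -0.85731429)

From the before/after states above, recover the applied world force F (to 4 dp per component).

F = (-2.2000, -3.6000, 0.4000)

v₁ − v₀ = (-0.01760000, -0.02880000, 0.00320000)
F = m·Δv/dt = (-2.2000, -3.6000, 0.4000)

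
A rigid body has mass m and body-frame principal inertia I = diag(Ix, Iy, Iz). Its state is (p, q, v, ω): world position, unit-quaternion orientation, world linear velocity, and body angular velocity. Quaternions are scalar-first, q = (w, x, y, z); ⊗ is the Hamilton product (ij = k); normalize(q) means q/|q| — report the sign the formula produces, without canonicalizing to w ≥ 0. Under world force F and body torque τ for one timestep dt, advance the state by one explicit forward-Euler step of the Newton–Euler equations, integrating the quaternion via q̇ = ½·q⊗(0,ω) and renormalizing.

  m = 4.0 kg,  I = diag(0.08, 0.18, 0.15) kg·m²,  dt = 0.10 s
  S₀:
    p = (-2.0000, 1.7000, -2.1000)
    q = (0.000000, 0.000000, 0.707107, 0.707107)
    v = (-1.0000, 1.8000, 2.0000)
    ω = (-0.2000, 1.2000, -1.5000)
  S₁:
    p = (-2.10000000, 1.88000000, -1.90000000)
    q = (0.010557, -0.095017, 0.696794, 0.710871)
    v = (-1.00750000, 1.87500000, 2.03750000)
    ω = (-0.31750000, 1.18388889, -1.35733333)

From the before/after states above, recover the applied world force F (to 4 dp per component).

v₁ − v₀ = (-0.00750000, 0.07500000, 0.03750000)
F = m·Δv/dt = (-0.3000, 3.0000, 1.5000)

F = (-0.3000, 3.0000, 1.5000)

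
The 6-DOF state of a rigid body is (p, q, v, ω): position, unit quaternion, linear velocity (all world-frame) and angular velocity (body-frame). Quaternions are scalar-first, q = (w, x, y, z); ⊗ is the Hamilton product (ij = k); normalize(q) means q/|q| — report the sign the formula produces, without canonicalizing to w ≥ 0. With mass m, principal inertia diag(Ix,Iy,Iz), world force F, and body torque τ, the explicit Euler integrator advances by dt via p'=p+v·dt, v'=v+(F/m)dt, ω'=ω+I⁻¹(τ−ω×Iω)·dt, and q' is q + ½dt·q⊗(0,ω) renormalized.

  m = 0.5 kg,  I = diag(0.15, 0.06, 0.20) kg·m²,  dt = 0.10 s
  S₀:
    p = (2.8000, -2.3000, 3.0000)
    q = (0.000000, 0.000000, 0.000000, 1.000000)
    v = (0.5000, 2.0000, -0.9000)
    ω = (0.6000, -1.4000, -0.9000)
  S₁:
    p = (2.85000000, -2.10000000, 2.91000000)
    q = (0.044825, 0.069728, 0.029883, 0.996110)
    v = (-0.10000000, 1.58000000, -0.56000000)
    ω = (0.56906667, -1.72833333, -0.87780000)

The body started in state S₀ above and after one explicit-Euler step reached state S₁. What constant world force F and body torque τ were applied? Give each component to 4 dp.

Δω = ω₁−ω₀ = (-0.03093333, -0.32833333, 0.02220000)
τ = I·(Δω/dt) + ω₀×(Iω₀) = (0.1300, -0.1700, 0.1200)
velocity change Δv = (-0.60000000, -0.42000000, 0.34000000)
applied force F = (-3.0000, -2.1000, 1.7000)

F = (-3.0000, -2.1000, 1.7000)
τ = (0.1300, -0.1700, 0.1200)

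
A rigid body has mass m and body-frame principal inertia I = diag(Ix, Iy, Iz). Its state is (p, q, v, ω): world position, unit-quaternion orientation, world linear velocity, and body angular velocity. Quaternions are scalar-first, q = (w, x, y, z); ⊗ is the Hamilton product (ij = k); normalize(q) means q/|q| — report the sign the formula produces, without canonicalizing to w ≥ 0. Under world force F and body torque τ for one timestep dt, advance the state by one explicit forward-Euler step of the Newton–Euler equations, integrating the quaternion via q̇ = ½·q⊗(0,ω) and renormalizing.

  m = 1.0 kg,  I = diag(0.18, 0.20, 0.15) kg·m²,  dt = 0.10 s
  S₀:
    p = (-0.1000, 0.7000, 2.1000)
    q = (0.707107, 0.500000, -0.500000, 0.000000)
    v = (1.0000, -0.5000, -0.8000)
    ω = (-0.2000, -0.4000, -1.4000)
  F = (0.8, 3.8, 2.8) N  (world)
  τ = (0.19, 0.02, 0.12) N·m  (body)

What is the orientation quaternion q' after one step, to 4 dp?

2q̇ = q⊗(0,ω) = (-0.1000000, 0.5585786, 0.4171572, -1.2899498)
updated quaternion q' = (0.7002, 0.5265, -0.4779, -0.0643)

q' = (0.7002, 0.5265, -0.4779, -0.0643)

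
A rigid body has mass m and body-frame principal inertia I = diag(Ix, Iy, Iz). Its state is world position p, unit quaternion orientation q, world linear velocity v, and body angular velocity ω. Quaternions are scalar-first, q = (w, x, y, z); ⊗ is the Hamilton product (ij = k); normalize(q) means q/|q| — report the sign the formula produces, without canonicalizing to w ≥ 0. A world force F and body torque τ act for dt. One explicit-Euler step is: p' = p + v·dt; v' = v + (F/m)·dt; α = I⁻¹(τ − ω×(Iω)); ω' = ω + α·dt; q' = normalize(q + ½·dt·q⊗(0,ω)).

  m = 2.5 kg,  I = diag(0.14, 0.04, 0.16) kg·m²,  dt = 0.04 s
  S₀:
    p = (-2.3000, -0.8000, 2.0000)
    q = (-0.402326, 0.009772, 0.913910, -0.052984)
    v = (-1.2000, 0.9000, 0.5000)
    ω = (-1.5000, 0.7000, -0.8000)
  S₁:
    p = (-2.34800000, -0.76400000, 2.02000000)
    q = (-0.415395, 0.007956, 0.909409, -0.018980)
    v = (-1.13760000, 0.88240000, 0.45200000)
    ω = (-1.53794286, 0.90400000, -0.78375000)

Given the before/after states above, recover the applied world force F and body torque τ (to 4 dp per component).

Δv = v₁−v₀ = (0.06240000, -0.01760000, -0.04800000)
applied force F = (3.9000, -1.1000, -3.0000)
ω₁ − ω₀ = (-0.03794286, 0.20400000, 0.01625000)
ω₀×(Iω₀) = (-0.0672, -0.0240, 0.1050)
applied torque τ = (-0.2000, 0.1800, 0.1700)

F = (3.9000, -1.1000, -3.0000)
τ = (-0.2000, 0.1800, 0.1700)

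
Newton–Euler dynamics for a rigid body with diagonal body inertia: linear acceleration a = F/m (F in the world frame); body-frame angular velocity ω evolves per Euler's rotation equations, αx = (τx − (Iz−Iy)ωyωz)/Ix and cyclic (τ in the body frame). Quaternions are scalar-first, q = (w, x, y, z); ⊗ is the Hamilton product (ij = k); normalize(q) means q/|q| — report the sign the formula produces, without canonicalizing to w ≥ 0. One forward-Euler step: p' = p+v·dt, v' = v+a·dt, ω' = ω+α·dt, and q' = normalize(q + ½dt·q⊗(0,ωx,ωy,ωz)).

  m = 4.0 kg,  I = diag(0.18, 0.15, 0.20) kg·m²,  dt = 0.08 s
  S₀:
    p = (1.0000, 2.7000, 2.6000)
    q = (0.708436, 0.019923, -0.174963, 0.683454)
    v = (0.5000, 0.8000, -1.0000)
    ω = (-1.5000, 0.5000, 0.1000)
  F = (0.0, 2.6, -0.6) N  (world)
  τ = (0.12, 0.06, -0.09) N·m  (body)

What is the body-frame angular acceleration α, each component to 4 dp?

ω×(Iω) gyroscopic = (0.0025, 0.0030, 0.0225)
(τ − ω×Iω)/I = (0.6528, 0.3800, -0.5625)

α = (0.6528, 0.3800, -0.5625)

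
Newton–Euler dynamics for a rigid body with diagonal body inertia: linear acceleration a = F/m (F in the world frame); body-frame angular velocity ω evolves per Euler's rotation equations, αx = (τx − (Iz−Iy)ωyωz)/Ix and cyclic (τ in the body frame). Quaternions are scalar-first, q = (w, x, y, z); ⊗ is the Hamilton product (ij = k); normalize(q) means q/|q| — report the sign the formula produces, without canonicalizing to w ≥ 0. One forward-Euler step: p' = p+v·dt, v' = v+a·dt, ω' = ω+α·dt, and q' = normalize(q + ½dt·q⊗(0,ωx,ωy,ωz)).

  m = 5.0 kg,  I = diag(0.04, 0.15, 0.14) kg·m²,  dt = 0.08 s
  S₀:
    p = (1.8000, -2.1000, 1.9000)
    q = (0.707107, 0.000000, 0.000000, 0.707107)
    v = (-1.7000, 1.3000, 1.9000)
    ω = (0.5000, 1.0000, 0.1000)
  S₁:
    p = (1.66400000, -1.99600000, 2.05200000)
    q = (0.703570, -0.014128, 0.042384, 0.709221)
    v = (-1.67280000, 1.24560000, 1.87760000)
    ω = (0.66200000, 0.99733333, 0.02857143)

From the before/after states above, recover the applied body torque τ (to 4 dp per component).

rate change Δω = (0.16200000, -0.00266667, -0.07142857)
τ = I·(Δω/dt) + ω₀×(Iω₀) = (0.0800, -0.0100, -0.0700)

τ = (0.0800, -0.0100, -0.0700)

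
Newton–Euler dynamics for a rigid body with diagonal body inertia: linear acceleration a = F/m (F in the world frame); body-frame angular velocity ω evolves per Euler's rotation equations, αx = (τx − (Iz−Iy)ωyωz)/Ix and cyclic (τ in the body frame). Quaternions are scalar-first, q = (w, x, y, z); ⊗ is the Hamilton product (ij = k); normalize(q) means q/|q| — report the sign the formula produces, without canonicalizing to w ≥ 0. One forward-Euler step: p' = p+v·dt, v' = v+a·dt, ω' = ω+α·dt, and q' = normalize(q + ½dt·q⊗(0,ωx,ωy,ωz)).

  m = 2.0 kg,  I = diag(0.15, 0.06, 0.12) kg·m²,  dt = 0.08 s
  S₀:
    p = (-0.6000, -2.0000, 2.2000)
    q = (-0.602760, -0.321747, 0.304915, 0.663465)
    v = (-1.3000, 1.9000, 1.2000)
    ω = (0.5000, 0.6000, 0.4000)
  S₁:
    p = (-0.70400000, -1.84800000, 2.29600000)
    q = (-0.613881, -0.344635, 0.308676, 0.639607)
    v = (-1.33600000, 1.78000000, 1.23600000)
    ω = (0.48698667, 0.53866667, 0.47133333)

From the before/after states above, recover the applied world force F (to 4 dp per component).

F = (-0.9000, -3.0000, 0.9000)

v₁ − v₀ = (-0.03600000, -0.12000000, 0.03600000)
F = m·Δv/dt = (-0.9000, -3.0000, 0.9000)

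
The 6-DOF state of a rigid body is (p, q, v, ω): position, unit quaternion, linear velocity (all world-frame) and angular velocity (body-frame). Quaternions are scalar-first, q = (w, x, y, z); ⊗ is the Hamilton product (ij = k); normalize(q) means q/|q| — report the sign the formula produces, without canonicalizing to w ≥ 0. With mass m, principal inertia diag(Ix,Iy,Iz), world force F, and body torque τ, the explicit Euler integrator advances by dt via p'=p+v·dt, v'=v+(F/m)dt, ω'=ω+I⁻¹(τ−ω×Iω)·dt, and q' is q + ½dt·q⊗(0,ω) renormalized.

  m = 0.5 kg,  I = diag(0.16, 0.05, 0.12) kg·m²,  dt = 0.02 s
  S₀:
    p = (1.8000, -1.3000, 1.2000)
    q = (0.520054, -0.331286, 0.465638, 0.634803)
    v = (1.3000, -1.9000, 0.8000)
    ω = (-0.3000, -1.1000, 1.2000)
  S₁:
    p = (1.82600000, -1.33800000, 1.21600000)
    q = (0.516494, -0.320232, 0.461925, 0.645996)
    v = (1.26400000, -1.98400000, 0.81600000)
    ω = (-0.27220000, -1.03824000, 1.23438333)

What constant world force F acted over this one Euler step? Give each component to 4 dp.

F = (-0.9000, -2.1000, 0.4000)

velocity change Δv = (-0.03600000, -0.08400000, 0.01600000)
m·(v₁−v₀)/dt = (-0.9000, -2.1000, 0.4000)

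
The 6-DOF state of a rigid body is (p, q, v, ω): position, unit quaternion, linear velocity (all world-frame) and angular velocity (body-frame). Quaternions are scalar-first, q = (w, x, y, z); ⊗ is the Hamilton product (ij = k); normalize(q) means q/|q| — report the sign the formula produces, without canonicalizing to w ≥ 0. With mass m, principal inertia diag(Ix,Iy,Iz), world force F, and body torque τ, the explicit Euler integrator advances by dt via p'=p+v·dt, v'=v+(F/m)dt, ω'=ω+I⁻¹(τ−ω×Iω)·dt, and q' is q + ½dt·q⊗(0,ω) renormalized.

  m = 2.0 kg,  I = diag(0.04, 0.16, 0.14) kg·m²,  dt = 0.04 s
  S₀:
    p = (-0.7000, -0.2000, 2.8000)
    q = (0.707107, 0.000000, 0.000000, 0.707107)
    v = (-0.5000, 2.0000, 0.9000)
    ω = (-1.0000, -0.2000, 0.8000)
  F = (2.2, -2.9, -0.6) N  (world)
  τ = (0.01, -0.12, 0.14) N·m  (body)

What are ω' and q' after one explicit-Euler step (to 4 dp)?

ω' = (-0.9932, -0.2500, 0.8331)
q' = (0.6956, -0.0113, -0.0170, 0.7182)

α = I⁻¹(τ − ω×Iω) = (0.1700, -1.2500, 0.8286)
ω + α·dt = (-0.9932, -0.2500, 0.8331)
2q̇ = q⊗(0,ω) = (-0.5656856, -0.5656856, -0.8485284, 0.5656856)
q' = normalize(q + ½dt·q⊗(0,ω)) = (0.6956, -0.0113, -0.0170, 0.7182)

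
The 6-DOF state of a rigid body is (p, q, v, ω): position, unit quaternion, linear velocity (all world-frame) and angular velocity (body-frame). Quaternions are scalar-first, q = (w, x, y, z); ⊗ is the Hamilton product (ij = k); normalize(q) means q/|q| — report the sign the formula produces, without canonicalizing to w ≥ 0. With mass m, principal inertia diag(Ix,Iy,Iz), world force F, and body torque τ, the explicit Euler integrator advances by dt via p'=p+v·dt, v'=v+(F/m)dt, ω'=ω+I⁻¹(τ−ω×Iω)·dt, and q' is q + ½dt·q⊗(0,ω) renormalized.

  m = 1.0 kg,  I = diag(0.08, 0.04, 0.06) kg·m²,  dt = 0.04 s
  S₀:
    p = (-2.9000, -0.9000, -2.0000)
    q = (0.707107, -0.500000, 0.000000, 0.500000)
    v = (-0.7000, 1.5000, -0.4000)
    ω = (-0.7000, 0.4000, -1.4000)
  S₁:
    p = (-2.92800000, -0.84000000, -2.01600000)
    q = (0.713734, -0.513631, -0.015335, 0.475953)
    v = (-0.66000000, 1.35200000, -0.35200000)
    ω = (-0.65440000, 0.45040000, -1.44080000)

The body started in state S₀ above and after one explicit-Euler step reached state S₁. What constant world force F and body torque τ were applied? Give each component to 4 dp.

F = (1.0000, -3.7000, 1.2000)
τ = (0.0800, 0.0700, -0.0500)

rate change Δω = (0.04560000, 0.05040000, -0.04080000)
ω₀×(Iω₀) = (-0.0112, 0.0196, 0.0112)
applied torque τ = (0.0800, 0.0700, -0.0500)
v₁ − v₀ = (0.04000000, -0.14800000, 0.04800000)
m·(v₁−v₀)/dt = (1.0000, -3.7000, 1.2000)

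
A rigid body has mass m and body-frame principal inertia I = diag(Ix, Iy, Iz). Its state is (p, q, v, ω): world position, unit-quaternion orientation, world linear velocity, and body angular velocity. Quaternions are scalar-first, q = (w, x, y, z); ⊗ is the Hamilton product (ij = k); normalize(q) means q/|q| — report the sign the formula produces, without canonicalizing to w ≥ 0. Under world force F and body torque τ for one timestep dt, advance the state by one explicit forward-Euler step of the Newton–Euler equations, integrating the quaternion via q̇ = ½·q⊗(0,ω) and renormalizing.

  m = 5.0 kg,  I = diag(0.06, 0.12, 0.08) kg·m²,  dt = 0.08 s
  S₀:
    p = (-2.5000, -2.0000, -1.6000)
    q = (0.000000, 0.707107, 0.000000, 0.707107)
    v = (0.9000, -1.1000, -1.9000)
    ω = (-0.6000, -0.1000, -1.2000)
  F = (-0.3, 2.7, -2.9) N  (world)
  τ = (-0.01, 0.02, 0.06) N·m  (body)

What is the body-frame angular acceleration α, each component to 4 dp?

α = (-0.0867, 0.2867, 0.7050)

gyro term ω×Iω = (-0.0048, -0.0144, 0.0036)
angular accel α = (-0.0867, 0.2867, 0.7050)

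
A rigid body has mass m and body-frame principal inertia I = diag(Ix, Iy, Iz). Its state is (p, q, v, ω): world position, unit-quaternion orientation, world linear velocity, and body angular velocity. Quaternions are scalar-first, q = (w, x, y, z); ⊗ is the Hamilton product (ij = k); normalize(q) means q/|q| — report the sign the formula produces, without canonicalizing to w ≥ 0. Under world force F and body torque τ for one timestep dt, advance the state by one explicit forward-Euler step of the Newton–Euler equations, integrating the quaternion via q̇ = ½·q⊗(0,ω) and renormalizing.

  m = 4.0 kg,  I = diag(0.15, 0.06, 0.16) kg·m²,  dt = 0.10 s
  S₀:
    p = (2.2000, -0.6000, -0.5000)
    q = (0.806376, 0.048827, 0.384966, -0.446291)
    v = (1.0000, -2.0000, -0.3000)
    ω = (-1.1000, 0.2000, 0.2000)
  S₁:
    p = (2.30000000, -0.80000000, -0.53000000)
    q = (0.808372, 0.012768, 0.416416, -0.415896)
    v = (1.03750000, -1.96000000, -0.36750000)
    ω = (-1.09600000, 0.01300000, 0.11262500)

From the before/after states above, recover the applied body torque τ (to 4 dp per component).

τ = (0.0100, -0.1100, -0.1200)

ω₁ − ω₀ = (0.00400000, -0.18700000, -0.08737500)
I·α + gyro = (0.0100, -0.1100, -0.1200)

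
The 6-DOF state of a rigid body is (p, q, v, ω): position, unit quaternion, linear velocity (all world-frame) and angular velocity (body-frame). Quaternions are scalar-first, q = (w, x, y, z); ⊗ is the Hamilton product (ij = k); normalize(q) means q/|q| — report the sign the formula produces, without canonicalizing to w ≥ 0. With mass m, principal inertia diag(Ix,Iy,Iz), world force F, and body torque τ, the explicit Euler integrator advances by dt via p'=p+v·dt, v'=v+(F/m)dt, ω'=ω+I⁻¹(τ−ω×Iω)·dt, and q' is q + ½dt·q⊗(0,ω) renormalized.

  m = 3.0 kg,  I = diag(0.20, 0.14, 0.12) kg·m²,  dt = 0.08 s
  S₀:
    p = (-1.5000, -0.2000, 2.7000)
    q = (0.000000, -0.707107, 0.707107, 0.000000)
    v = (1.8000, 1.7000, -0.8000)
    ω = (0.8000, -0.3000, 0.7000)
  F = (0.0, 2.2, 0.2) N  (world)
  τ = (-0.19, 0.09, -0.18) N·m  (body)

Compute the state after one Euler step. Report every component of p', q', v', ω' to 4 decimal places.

p' = (-1.3560, -0.0640, 2.6360)
q' = (0.0311, -0.6866, 0.7262, -0.0141)
v' = (1.8000, 1.7587, -0.7947)
ω' = (0.7223, -0.2742, 0.5704)

ω×(Iω) gyroscopic = (0.0042, 0.0448, 0.0144)
angular accel α = (-0.9710, 0.3229, -1.6200)
ω' = ω + α·dt = (0.7223, -0.2742, 0.5704)
q⊗(0,ω) = (0.7778177, 0.4949749, 0.4949749, -0.3535535)
q + ½dt·q⊗(0,ω), renormalized = (0.0311, -0.6866, 0.7262, -0.0141)
linear accel F/m = (0.0000, 0.7333, 0.0667)
p' = p + v·dt = (-1.3560, -0.0640, 2.6360)
v' = v + a·dt = (1.8000, 1.7587, -0.7947)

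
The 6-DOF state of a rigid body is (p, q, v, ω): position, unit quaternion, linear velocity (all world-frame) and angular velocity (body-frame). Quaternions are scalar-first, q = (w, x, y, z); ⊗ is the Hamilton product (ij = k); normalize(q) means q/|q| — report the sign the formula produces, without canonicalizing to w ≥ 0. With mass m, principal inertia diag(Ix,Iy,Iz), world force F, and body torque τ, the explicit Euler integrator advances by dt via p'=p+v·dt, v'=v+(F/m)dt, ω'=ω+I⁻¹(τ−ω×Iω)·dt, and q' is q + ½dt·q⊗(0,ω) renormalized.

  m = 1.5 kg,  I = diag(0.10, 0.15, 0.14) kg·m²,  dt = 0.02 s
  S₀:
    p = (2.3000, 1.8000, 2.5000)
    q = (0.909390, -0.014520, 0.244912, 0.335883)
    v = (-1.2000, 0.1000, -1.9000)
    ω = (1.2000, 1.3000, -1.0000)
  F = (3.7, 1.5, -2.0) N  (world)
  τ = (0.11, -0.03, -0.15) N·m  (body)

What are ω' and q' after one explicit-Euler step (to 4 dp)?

ω' = (1.2194, 1.2896, -1.0326)
q' = (0.9096, -0.0104, 0.2606, 0.3236)

angular accel α = (0.9700, -0.5200, -1.6286)
ω' = ω + α·dt = (1.2194, 1.2896, -1.0326)
2q̇ = q⊗(0,ω) = (0.0349214, 0.4097081, 1.5707466, -1.2221604)
q' = normalize(q + ½dt·q⊗(0,ω)) = (0.9096, -0.0104, 0.2606, 0.3236)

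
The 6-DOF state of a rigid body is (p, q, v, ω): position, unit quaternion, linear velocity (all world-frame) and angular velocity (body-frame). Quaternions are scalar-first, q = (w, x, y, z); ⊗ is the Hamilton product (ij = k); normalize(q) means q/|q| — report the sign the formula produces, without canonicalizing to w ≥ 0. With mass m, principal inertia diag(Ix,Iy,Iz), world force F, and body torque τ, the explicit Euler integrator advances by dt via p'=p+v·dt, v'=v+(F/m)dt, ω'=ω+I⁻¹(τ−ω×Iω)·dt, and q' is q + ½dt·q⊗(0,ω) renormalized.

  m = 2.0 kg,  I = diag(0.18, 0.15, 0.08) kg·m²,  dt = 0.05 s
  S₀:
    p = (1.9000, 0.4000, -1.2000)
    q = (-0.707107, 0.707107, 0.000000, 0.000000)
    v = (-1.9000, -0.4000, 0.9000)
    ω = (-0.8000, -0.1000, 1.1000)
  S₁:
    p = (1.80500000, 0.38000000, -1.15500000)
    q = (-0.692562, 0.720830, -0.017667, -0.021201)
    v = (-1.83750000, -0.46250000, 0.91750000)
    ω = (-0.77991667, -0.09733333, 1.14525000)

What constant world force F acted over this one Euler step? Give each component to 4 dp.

velocity change Δv = (0.06250000, -0.06250000, 0.01750000)
applied force F = (2.5000, -2.5000, 0.7000)

F = (2.5000, -2.5000, 0.7000)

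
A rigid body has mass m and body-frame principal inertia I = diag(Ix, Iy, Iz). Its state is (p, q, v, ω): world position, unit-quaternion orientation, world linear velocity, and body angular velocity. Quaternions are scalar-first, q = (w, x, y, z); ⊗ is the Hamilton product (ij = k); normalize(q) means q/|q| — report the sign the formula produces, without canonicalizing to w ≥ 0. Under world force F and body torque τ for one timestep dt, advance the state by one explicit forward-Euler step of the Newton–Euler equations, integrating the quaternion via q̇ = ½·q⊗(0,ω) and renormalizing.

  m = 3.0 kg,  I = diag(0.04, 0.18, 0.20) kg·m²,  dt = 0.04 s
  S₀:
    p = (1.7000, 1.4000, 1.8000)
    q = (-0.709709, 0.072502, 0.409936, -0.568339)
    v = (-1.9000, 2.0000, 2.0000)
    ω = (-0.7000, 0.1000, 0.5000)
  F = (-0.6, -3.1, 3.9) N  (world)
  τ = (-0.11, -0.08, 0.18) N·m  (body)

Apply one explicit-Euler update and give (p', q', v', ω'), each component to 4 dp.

p' = (1.6240, 1.4800, 1.8800)
q' = (-0.7037, 0.0877, 0.4157, -0.5695)
v' = (-1.9080, 1.9587, 2.0520)
ω' = (-0.8110, 0.0698, 0.5380)

linear accel F/m = (-0.2000, -1.0333, 1.3000)
p + v·dt = (1.6240, 1.4800, 1.8800)
v' = v + a·dt = (-1.9080, 1.9587, 2.0520)
angular accel α = (-2.7750, -0.7556, 0.9490)
ω' = ω + α·dt = (-0.8110, 0.0698, 0.5380)
q⊗(0,ω) = (0.2939273, 0.7585982, 0.2906154, -0.0606491)
q + ½dt·q⊗(0,ω), renormalized = (-0.7037, 0.0877, 0.4157, -0.5695)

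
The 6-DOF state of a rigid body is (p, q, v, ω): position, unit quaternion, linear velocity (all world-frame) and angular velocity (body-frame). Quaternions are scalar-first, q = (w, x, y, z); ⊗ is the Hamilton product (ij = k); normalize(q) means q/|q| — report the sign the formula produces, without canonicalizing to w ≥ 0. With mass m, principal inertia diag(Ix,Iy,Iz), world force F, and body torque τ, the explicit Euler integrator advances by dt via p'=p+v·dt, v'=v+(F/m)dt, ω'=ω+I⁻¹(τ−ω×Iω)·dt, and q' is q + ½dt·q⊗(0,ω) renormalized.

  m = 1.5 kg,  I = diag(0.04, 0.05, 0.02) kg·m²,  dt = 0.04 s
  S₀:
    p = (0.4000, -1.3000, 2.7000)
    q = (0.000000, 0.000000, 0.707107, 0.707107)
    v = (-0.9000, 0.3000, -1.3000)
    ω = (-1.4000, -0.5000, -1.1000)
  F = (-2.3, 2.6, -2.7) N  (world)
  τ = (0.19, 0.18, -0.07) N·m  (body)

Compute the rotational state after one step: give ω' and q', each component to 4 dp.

ω' = (-1.1935, -0.3806, -1.2540)
q' = (0.0226, -0.0085, 0.6868, 0.7264)

α = I⁻¹(τ − ω×Iω) = (5.1625, 2.9840, -3.8500)
ω + α·dt = (-1.1935, -0.3806, -1.2540)
2q̇ = q⊗(0,ω) = (1.1313712, -0.4242642, -0.9899498, 0.9899498)
updated quaternion q' = (0.0226, -0.0085, 0.6868, 0.7264)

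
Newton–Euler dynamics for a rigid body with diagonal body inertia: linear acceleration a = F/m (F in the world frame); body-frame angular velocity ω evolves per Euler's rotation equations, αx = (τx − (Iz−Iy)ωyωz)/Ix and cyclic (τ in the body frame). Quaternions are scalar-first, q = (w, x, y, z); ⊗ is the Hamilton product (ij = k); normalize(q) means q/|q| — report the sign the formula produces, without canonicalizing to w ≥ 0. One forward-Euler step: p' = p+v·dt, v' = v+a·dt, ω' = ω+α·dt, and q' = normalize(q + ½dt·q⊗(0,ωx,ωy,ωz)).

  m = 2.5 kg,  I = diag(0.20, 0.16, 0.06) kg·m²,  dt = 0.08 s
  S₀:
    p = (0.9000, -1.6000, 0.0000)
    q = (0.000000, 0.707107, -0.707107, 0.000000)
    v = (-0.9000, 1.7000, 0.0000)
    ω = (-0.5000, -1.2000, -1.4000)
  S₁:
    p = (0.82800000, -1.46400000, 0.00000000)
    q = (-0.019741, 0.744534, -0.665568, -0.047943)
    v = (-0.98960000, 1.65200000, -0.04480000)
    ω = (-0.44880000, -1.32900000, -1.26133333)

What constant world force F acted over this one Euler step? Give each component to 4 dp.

F = (-2.8000, -1.5000, -1.4000)

Δv = v₁−v₀ = (-0.08960000, -0.04800000, -0.04480000)
F = m·Δv/dt = (-2.8000, -1.5000, -1.4000)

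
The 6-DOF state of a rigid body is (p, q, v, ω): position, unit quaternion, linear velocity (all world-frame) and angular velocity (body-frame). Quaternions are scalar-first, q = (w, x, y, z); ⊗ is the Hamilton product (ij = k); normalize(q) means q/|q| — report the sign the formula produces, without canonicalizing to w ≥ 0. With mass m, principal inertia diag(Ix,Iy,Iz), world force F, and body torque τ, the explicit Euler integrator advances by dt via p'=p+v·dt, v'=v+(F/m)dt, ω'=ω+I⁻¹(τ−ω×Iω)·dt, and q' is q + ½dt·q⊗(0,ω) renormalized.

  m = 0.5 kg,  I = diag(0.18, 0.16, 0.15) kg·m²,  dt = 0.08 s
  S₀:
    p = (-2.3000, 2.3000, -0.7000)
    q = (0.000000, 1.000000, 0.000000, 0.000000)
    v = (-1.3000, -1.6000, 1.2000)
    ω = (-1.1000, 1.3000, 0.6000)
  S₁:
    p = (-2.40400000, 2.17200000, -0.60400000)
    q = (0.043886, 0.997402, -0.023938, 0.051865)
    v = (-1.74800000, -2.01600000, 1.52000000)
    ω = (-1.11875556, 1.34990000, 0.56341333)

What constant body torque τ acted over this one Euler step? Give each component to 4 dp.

rate change Δω = (-0.01875556, 0.04990000, -0.03658667)
precession coupling = (-0.0078, -0.0198, 0.0286)
τ = I·(Δω/dt) + ω₀×(Iω₀) = (-0.0500, 0.0800, -0.0400)

τ = (-0.0500, 0.0800, -0.0400)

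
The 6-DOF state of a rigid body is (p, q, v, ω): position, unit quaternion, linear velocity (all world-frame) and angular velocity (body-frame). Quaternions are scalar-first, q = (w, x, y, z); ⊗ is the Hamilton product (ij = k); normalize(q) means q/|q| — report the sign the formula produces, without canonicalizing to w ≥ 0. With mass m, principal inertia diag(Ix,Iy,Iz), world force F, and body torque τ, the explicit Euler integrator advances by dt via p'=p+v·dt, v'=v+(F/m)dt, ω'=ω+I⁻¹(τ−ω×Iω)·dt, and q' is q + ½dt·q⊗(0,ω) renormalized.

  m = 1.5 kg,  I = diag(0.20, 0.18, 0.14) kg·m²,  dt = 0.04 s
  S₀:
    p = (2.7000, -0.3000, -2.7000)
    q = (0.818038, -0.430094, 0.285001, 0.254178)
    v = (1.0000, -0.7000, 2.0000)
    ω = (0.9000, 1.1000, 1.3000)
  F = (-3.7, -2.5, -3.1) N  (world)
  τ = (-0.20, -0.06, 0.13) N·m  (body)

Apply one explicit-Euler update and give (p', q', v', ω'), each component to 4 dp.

new position p' = (2.7400, -0.3280, -2.6200)
new velocity v' = (0.9013, -0.7667, 1.9173)
ω×(Iω) gyroscopic = (-0.0572, 0.0702, -0.0198)
(τ − ω×Iω)/I = (-0.7140, -0.7233, 1.0700)
ω' = ω + α·dt = (0.8714, 1.0711, 1.3428)
Hamilton product q⊗(0,ω) = (-0.2568479, 0.8271397, 1.6877242, 0.3338451)
updated quaternion q' = (0.8123, -0.4132, 0.3185, 0.2607)

p' = (2.7400, -0.3280, -2.6200)
q' = (0.8123, -0.4132, 0.3185, 0.2607)
v' = (0.9013, -0.7667, 1.9173)
ω' = (0.8714, 1.0711, 1.3428)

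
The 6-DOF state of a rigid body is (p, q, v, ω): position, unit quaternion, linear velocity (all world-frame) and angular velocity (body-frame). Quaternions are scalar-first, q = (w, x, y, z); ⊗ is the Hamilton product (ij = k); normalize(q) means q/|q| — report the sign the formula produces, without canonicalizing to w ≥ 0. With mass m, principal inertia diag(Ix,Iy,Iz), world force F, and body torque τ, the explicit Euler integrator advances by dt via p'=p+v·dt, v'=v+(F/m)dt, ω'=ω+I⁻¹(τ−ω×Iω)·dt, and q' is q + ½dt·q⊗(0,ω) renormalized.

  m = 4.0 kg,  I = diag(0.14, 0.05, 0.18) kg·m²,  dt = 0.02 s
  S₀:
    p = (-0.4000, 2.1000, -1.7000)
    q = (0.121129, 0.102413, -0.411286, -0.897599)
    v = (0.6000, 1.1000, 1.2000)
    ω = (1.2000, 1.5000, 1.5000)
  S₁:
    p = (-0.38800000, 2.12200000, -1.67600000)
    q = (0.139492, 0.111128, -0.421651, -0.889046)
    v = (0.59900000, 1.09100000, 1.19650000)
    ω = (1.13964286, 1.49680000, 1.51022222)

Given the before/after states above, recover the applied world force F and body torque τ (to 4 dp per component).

Δω = ω₁−ω₀ = (-0.06035714, -0.00320000, 0.01022222)
gyro term ω₀×Iω₀ = (0.2925, -0.0720, -0.1620)
I·α + gyro = (-0.1300, -0.0800, -0.0700)
velocity change Δv = (-0.00100000, -0.00900000, -0.00350000)
applied force F = (-0.2000, -1.8000, -0.7000)

F = (-0.2000, -1.8000, -0.7000)
τ = (-0.1300, -0.0800, -0.0700)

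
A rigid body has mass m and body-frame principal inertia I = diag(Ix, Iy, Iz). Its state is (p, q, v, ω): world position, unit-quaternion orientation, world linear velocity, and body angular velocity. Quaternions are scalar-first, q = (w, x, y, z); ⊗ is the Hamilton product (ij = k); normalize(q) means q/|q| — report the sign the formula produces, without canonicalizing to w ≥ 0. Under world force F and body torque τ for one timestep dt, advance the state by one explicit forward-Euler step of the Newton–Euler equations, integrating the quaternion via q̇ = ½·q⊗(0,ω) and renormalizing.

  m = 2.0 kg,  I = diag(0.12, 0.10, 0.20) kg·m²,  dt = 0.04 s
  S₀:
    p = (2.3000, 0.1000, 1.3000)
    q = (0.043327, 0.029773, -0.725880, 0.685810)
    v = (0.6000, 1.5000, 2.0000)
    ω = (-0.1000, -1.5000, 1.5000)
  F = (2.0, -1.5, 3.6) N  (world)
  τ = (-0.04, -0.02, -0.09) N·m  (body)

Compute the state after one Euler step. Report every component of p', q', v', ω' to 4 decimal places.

p' = (2.3240, 0.1600, 1.3800)
q' = (0.0010, 0.0285, -0.7288, 0.6841)
v' = (0.6400, 1.4700, 2.0720)
ω' = (-0.0383, -1.5128, 1.4826)

linear accel F/m = (1.0000, -0.7500, 1.8000)
p' = p + v·dt = (2.3240, 0.1600, 1.3800)
new velocity v' = (0.6400, 1.4700, 2.0720)
ω×(Iω) gyroscopic = (-0.2250, 0.0120, -0.0030)
angular accel α = (1.5417, -0.3200, -0.4350)
ω + α·dt = (-0.0383, -1.5128, 1.4826)
2q̇ = q⊗(0,ω) = (-2.1145577, -0.0644377, -0.1782310, -0.0522570)
q + ½dt·q⊗(0,ω), renormalized = (0.0010, 0.0285, -0.7288, 0.6841)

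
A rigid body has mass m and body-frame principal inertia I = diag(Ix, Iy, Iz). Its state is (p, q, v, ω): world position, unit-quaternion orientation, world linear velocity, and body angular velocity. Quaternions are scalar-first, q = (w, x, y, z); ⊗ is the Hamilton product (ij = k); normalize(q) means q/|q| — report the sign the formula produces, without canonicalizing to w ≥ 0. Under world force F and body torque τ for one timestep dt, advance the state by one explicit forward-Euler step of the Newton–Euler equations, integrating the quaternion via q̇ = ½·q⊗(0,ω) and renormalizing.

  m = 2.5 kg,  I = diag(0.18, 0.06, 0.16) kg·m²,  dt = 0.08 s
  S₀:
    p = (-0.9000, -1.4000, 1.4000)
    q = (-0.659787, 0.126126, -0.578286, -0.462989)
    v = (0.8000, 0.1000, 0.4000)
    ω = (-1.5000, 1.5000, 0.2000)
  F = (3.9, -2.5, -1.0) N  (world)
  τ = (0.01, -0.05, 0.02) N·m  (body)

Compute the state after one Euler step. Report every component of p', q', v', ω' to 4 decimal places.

(τ − ω×Iω)/I = (-0.1111, -0.7333, -1.5625)
ω + α·dt = (-1.5089, 1.4413, 0.0750)
Hamilton product q⊗(0,ω) = (1.1492158, 1.5685068, -0.3204222, -0.8101974)
q + ½dt·q⊗(0,ω), renormalized = (-0.6116, 0.1882, -0.5890, -0.4936)
p' = p + v·dt = (-0.8360, -1.3920, 1.4320)
v' = v + a·dt = (0.9248, 0.0200, 0.3680)

p' = (-0.8360, -1.3920, 1.4320)
q' = (-0.6116, 0.1882, -0.5890, -0.4936)
v' = (0.9248, 0.0200, 0.3680)
ω' = (-1.5089, 1.4413, 0.0750)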